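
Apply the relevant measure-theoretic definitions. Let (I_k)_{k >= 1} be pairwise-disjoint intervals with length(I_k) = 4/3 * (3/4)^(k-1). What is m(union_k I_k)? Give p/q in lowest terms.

By countable additivity of the Lebesgue measure on pairwise disjoint measurable sets,
  m(union_{k >= 1} I_k) = sum_{k >= 1} m(I_k) = sum_{k >= 1} a * r^(k-1),
  with a = 4/3 and r = 3/4.
Since 0 < r = 3/4 < 1, the geometric series converges:
  sum_{k >= 1} a * r^(k-1) = a / (1 - r).
  = 4/3 / (1 - 3/4)
  = 4/3 / (1/4)
  = 16/3.

16/3


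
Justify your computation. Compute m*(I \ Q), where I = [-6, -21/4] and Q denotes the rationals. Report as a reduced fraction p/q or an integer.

The interval I = [-6, -21/4] has m(I) = -21/4 - (-6) = 3/4 (endpoints are measure-zero, so open/closed/half-open agree). Write I = (I cap Q) u (I \ Q). The rationals in I are countable, so m*(I cap Q) = 0 (cover each rational by intervals whose total length is arbitrarily small). By countable subadditivity m*(I) <= m*(I cap Q) + m*(I \ Q), hence m*(I \ Q) >= m(I) = 3/4. The reverse inequality m*(I \ Q) <= m*(I) = 3/4 is trivial since (I \ Q) is a subset of I. Therefore m*(I \ Q) = 3/4.

3/4


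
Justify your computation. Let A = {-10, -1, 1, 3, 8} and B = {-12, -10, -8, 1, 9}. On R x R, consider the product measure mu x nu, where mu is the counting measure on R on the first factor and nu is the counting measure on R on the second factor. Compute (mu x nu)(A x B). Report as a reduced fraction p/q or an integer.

For a measurable rectangle A x B, the product measure satisfies
  (mu x nu)(A x B) = mu(A) * nu(B).
  mu(A) = 5.
  nu(B) = 5.
  (mu x nu)(A x B) = 5 * 5 = 25.

25


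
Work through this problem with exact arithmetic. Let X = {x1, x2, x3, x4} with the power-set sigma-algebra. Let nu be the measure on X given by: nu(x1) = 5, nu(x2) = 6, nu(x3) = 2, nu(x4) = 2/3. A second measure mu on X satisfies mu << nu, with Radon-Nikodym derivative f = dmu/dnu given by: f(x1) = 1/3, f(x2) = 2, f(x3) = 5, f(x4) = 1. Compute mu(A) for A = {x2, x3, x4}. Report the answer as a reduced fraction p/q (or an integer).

By the defining property of the Radon-Nikodym derivative, for every measurable set A,
  mu(A) = integral_A f dnu.
Since nu is a discrete measure concentrated on the atoms of X, the integral over A reduces to the sum
  mu(A) = sum_{x in A} f(x) * nu({x}).
Computing each term:
  x2: f(x2) * nu(x2) = 2 * 6 = 12.
  x3: f(x3) * nu(x3) = 5 * 2 = 10.
  x4: f(x4) * nu(x4) = 1 * 2/3 = 2/3.
Summing: mu(A) = 12 + 10 + 2/3 = 68/3.

68/3


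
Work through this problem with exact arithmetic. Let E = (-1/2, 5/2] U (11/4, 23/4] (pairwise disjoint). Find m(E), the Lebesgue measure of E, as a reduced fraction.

For pairwise disjoint intervals, m(union_i I_i) = sum_i m(I_i),
and m is invariant under swapping open/closed endpoints (single points have measure 0).
So m(E) = sum_i (b_i - a_i).
  I_1 has length 5/2 - (-1/2) = 3.
  I_2 has length 23/4 - 11/4 = 3.
Summing:
  m(E) = 3 + 3 = 6.

6


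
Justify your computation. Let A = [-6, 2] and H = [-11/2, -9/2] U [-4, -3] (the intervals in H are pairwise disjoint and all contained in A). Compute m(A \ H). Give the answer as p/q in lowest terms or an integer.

The ambient interval has length m(A) = 2 - (-6) = 8.
Since the holes are disjoint and sit inside A, by finite additivity
  m(H) = sum_i (b_i - a_i), and m(A \ H) = m(A) - m(H).
Computing the hole measures:
  m(H_1) = -9/2 - (-11/2) = 1.
  m(H_2) = -3 - (-4) = 1.
Summed: m(H) = 1 + 1 = 2.
So m(A \ H) = 8 - 2 = 6.

6


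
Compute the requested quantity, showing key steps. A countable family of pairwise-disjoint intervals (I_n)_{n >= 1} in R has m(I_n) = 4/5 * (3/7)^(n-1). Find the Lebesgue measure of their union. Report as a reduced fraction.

By countable additivity of the Lebesgue measure on pairwise disjoint measurable sets,
  m(union_{n >= 1} I_n) = sum_{n >= 1} m(I_n) = sum_{n >= 1} a * r^(n-1),
  with a = 4/5 and r = 3/7.
Since 0 < r = 3/7 < 1, the geometric series converges:
  sum_{n >= 1} a * r^(n-1) = a / (1 - r).
  = 4/5 / (1 - 3/7)
  = 4/5 / (4/7)
  = 7/5.

7/5


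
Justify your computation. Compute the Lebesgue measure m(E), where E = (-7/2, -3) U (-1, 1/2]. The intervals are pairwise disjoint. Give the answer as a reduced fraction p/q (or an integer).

For pairwise disjoint intervals, m(union_i I_i) = sum_i m(I_i),
and m is invariant under swapping open/closed endpoints (single points have measure 0).
So m(E) = sum_i (b_i - a_i).
  I_1 has length -3 - (-7/2) = 1/2.
  I_2 has length 1/2 - (-1) = 3/2.
Summing:
  m(E) = 1/2 + 3/2 = 2.

2


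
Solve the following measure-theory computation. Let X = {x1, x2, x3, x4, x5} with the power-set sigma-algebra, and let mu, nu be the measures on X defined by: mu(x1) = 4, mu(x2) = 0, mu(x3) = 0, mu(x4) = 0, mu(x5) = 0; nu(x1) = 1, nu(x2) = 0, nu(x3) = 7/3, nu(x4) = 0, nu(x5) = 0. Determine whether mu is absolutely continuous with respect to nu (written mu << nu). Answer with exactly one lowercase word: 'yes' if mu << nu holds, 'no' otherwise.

mu << nu means: every nu-null measurable set is also mu-null; equivalently, for every atom x, if nu({x}) = 0 then mu({x}) = 0.
Checking each atom:
  x1: nu = 1 > 0 -> no constraint.
  x2: nu = 0, mu = 0 -> consistent with mu << nu.
  x3: nu = 7/3 > 0 -> no constraint.
  x4: nu = 0, mu = 0 -> consistent with mu << nu.
  x5: nu = 0, mu = 0 -> consistent with mu << nu.
No atom violates the condition. Therefore mu << nu.

yes


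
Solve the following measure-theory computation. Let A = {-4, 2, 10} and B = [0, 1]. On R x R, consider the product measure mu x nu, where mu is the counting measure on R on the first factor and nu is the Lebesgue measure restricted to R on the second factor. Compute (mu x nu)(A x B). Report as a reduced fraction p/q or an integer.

For a measurable rectangle A x B, the product measure satisfies
  (mu x nu)(A x B) = mu(A) * nu(B).
  mu(A) = 3.
  nu(B) = 1.
  (mu x nu)(A x B) = 3 * 1 = 3.

3


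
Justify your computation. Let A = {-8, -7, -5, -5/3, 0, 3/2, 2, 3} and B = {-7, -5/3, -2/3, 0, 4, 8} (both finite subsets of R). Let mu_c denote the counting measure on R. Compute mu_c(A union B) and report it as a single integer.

Counting measure on a finite set equals cardinality. By inclusion-exclusion, |A union B| = |A| + |B| - |A cap B|.
|A| = 8, |B| = 6, |A cap B| = 3.
So mu_c(A union B) = 8 + 6 - 3 = 11.

11


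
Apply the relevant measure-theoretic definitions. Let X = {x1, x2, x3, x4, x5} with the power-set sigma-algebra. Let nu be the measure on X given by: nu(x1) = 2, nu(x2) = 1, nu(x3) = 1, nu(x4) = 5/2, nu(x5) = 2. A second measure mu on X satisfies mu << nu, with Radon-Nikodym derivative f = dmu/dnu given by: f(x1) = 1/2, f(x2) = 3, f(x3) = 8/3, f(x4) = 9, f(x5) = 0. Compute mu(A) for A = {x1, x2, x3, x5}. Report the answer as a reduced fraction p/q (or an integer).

By the defining property of the Radon-Nikodym derivative, for every measurable set A,
  mu(A) = integral_A f dnu.
Since nu is a discrete measure concentrated on the atoms of X, the integral over A reduces to the sum
  mu(A) = sum_{x in A} f(x) * nu({x}).
Computing each term:
  x1: f(x1) * nu(x1) = 1/2 * 2 = 1.
  x2: f(x2) * nu(x2) = 3 * 1 = 3.
  x3: f(x3) * nu(x3) = 8/3 * 1 = 8/3.
  x5: f(x5) * nu(x5) = 0 * 2 = 0.
Summing: mu(A) = 1 + 3 + 8/3 + 0 = 20/3.

20/3


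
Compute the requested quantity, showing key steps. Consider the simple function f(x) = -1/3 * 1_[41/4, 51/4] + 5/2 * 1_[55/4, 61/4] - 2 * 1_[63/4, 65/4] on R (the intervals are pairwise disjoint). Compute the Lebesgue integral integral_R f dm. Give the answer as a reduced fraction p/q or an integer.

For a simple function f = sum_i c_i * 1_{A_i} with disjoint A_i,
  integral f dm = sum_i c_i * m(A_i).
Lengths of the A_i:
  m(A_1) = 51/4 - 41/4 = 5/2.
  m(A_2) = 61/4 - 55/4 = 3/2.
  m(A_3) = 65/4 - 63/4 = 1/2.
Contributions c_i * m(A_i):
  (-1/3) * (5/2) = -5/6.
  (5/2) * (3/2) = 15/4.
  (-2) * (1/2) = -1.
Total: -5/6 + 15/4 - 1 = 23/12.

23/12


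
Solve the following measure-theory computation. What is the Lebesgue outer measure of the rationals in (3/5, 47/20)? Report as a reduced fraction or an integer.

Q cap (3/5, 47/20) is countable; list its elements as q_1, q_2, ... . Fix eps > 0 and cover the k-th point by an interval of length eps * 2^(-k). The cover has total length eps * sum_{k>=1} 2^(-k) = eps, so by definition of outer measure m*(Q cap (3/5, 47/20)) <= eps. Since eps was arbitrary and m* >= 0, the outer measure is 0.

0


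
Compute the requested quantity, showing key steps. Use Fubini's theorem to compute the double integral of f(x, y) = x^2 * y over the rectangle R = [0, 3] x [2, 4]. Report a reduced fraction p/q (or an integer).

f(x, y) is a tensor product of a function of x and a function of y, and both factors are bounded continuous (hence Lebesgue integrable) on the rectangle, so Fubini's theorem applies:
  integral_R f d(m x m) = (integral_a1^b1 x^2 dx) * (integral_a2^b2 y dy).
Inner integral in x: integral_{0}^{3} x^2 dx = (3^3 - 0^3)/3
  = 9.
Inner integral in y: integral_{2}^{4} y dy = (4^2 - 2^2)/2
  = 6.
Product: (9) * (6) = 54.

54


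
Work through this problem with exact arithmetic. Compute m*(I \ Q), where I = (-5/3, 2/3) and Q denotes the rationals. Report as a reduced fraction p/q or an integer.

The interval I = (-5/3, 2/3) has m(I) = 2/3 - (-5/3) = 7/3 (endpoints are measure-zero, so open/closed/half-open agree). Write I = (I cap Q) u (I \ Q). The rationals in I are countable, so m*(I cap Q) = 0 (cover each rational by intervals whose total length is arbitrarily small). By countable subadditivity m*(I) <= m*(I cap Q) + m*(I \ Q), hence m*(I \ Q) >= m(I) = 7/3. The reverse inequality m*(I \ Q) <= m*(I) = 7/3 is trivial since (I \ Q) is a subset of I. Therefore m*(I \ Q) = 7/3.

7/3


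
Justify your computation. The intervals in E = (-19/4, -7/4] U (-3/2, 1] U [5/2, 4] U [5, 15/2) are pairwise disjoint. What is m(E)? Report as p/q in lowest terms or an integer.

For pairwise disjoint intervals, m(union_i I_i) = sum_i m(I_i),
and m is invariant under swapping open/closed endpoints (single points have measure 0).
So m(E) = sum_i (b_i - a_i).
  I_1 has length -7/4 - (-19/4) = 3.
  I_2 has length 1 - (-3/2) = 5/2.
  I_3 has length 4 - 5/2 = 3/2.
  I_4 has length 15/2 - 5 = 5/2.
Summing:
  m(E) = 3 + 5/2 + 3/2 + 5/2 = 19/2.

19/2


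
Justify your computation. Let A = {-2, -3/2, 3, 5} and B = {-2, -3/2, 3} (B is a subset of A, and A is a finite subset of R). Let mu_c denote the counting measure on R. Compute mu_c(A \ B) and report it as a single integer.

Counting measure assigns mu_c(E) = |E| (number of elements) when E is finite. For B subset A, A \ B is the set of elements of A not in B, so |A \ B| = |A| - |B|.
|A| = 4, |B| = 3, so mu_c(A \ B) = 4 - 3 = 1.

1


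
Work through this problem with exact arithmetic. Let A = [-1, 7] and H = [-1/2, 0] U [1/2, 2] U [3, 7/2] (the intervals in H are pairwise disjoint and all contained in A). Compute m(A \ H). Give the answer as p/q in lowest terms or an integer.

The ambient interval has length m(A) = 7 - (-1) = 8.
Since the holes are disjoint and sit inside A, by finite additivity
  m(H) = sum_i (b_i - a_i), and m(A \ H) = m(A) - m(H).
Computing the hole measures:
  m(H_1) = 0 - (-1/2) = 1/2.
  m(H_2) = 2 - 1/2 = 3/2.
  m(H_3) = 7/2 - 3 = 1/2.
Summed: m(H) = 1/2 + 3/2 + 1/2 = 5/2.
So m(A \ H) = 8 - 5/2 = 11/2.

11/2


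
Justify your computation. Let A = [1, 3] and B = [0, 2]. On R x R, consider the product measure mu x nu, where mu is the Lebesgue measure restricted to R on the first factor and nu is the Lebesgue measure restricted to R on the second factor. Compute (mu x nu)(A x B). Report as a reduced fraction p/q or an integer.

For a measurable rectangle A x B, the product measure satisfies
  (mu x nu)(A x B) = mu(A) * nu(B).
  mu(A) = 2.
  nu(B) = 2.
  (mu x nu)(A x B) = 2 * 2 = 4.

4


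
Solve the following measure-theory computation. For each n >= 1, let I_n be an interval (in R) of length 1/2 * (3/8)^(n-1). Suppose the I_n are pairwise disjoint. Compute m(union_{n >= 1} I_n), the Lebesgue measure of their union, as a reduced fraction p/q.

By countable additivity of the Lebesgue measure on pairwise disjoint measurable sets,
  m(union_{n >= 1} I_n) = sum_{n >= 1} m(I_n) = sum_{n >= 1} a * r^(n-1),
  with a = 1/2 and r = 3/8.
Since 0 < r = 3/8 < 1, the geometric series converges:
  sum_{n >= 1} a * r^(n-1) = a / (1 - r).
  = 1/2 / (1 - 3/8)
  = 1/2 / (5/8)
  = 4/5.

4/5


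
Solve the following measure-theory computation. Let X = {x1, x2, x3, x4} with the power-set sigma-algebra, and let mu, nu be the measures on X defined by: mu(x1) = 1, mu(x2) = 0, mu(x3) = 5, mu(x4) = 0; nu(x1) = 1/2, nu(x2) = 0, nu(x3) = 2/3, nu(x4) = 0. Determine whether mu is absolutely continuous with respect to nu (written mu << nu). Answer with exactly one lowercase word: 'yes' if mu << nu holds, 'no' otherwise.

mu << nu means: every nu-null measurable set is also mu-null; equivalently, for every atom x, if nu({x}) = 0 then mu({x}) = 0.
Checking each atom:
  x1: nu = 1/2 > 0 -> no constraint.
  x2: nu = 0, mu = 0 -> consistent with mu << nu.
  x3: nu = 2/3 > 0 -> no constraint.
  x4: nu = 0, mu = 0 -> consistent with mu << nu.
No atom violates the condition. Therefore mu << nu.

yes


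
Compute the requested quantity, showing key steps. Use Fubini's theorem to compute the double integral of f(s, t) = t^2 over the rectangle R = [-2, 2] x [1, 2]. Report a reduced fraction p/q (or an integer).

f(s, t) is a tensor product of a function of s and a function of t, and both factors are bounded continuous (hence Lebesgue integrable) on the rectangle, so Fubini's theorem applies:
  integral_R f d(m x m) = (integral_a1^b1 1 ds) * (integral_a2^b2 t^2 dt).
Inner integral in s: integral_{-2}^{2} 1 ds = (2^1 - (-2)^1)/1
  = 4.
Inner integral in t: integral_{1}^{2} t^2 dt = (2^3 - 1^3)/3
  = 7/3.
Product: (4) * (7/3) = 28/3.

28/3


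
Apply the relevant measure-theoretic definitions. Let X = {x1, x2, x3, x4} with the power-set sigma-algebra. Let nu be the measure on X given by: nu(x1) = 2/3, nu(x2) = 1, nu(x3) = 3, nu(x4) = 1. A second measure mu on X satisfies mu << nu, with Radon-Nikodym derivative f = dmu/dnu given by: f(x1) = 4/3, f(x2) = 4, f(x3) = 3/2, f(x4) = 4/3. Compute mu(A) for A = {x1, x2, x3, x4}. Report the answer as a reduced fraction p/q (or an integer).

By the defining property of the Radon-Nikodym derivative, for every measurable set A,
  mu(A) = integral_A f dnu.
Since nu is a discrete measure concentrated on the atoms of X, the integral over A reduces to the sum
  mu(A) = sum_{x in A} f(x) * nu({x}).
Computing each term:
  x1: f(x1) * nu(x1) = 4/3 * 2/3 = 8/9.
  x2: f(x2) * nu(x2) = 4 * 1 = 4.
  x3: f(x3) * nu(x3) = 3/2 * 3 = 9/2.
  x4: f(x4) * nu(x4) = 4/3 * 1 = 4/3.
Summing: mu(A) = 8/9 + 4 + 9/2 + 4/3 = 193/18.

193/18


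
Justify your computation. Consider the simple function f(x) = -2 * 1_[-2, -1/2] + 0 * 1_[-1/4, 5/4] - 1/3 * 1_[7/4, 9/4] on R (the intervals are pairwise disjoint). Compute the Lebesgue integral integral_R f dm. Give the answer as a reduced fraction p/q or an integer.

For a simple function f = sum_i c_i * 1_{A_i} with disjoint A_i,
  integral f dm = sum_i c_i * m(A_i).
Lengths of the A_i:
  m(A_1) = -1/2 - (-2) = 3/2.
  m(A_2) = 5/4 - (-1/4) = 3/2.
  m(A_3) = 9/4 - 7/4 = 1/2.
Contributions c_i * m(A_i):
  (-2) * (3/2) = -3.
  (0) * (3/2) = 0.
  (-1/3) * (1/2) = -1/6.
Total: -3 + 0 - 1/6 = -19/6.

-19/6


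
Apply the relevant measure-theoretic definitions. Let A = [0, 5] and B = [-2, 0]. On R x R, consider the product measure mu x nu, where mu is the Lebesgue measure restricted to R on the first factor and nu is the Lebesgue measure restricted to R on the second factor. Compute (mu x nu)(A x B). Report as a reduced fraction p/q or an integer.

For a measurable rectangle A x B, the product measure satisfies
  (mu x nu)(A x B) = mu(A) * nu(B).
  mu(A) = 5.
  nu(B) = 2.
  (mu x nu)(A x B) = 5 * 2 = 10.

10


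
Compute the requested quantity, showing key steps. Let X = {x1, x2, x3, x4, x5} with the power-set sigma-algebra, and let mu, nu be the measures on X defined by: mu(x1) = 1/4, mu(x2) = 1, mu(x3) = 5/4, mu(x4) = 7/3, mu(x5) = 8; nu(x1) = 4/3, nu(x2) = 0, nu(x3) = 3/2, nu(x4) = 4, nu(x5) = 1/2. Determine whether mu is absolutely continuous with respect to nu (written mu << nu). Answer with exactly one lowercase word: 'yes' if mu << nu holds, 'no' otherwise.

mu << nu means: every nu-null measurable set is also mu-null; equivalently, for every atom x, if nu({x}) = 0 then mu({x}) = 0.
Checking each atom:
  x1: nu = 4/3 > 0 -> no constraint.
  x2: nu = 0, mu = 1 > 0 -> violates mu << nu.
  x3: nu = 3/2 > 0 -> no constraint.
  x4: nu = 4 > 0 -> no constraint.
  x5: nu = 1/2 > 0 -> no constraint.
The atom(s) x2 violate the condition (nu = 0 but mu > 0). Therefore mu is NOT absolutely continuous w.r.t. nu.

no


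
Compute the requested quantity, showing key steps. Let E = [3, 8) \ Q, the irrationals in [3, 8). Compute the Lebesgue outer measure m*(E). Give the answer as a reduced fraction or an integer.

The interval I = [3, 8) has m(I) = 8 - 3 = 5 (endpoints are measure-zero, so open/closed/half-open agree). Write I = (I cap Q) u (I \ Q). The rationals in I are countable, so m*(I cap Q) = 0 (cover each rational by intervals whose total length is arbitrarily small). By countable subadditivity m*(I) <= m*(I cap Q) + m*(I \ Q), hence m*(I \ Q) >= m(I) = 5. The reverse inequality m*(I \ Q) <= m*(I) = 5 is trivial since (I \ Q) is a subset of I. Therefore m*(I \ Q) = 5.

5


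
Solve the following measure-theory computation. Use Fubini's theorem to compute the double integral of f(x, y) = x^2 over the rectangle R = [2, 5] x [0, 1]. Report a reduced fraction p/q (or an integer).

f(x, y) is a tensor product of a function of x and a function of y, and both factors are bounded continuous (hence Lebesgue integrable) on the rectangle, so Fubini's theorem applies:
  integral_R f d(m x m) = (integral_a1^b1 x^2 dx) * (integral_a2^b2 1 dy).
Inner integral in x: integral_{2}^{5} x^2 dx = (5^3 - 2^3)/3
  = 39.
Inner integral in y: integral_{0}^{1} 1 dy = (1^1 - 0^1)/1
  = 1.
Product: (39) * (1) = 39.

39


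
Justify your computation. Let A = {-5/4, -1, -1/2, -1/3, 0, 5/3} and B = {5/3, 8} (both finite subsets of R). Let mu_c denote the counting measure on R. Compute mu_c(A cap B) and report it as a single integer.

Counting measure on a finite set equals cardinality. mu_c(A cap B) = |A cap B| (elements appearing in both).
Enumerating the elements of A that also lie in B gives 1 element(s).
So mu_c(A cap B) = 1.

1


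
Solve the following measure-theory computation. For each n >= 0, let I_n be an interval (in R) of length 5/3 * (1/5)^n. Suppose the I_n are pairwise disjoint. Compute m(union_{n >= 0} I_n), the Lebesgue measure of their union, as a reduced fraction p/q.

By countable additivity of the Lebesgue measure on pairwise disjoint measurable sets,
  m(union_{n >= 0} I_n) = sum_{n >= 0} m(I_n) = sum_{n >= 0} a * r^n,
  with a = 5/3 and r = 1/5.
Since 0 < r = 1/5 < 1, the geometric series converges:
  sum_{n >= 0} a * r^n = a / (1 - r).
  = 5/3 / (1 - 1/5)
  = 5/3 / (4/5)
  = 25/12.

25/12


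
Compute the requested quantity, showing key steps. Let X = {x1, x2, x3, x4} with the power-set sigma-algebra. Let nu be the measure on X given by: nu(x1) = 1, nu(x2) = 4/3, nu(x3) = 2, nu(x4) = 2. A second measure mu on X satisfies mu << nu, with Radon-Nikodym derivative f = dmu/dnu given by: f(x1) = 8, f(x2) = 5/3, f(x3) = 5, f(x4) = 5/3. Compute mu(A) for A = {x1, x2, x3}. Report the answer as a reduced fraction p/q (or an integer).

By the defining property of the Radon-Nikodym derivative, for every measurable set A,
  mu(A) = integral_A f dnu.
Since nu is a discrete measure concentrated on the atoms of X, the integral over A reduces to the sum
  mu(A) = sum_{x in A} f(x) * nu({x}).
Computing each term:
  x1: f(x1) * nu(x1) = 8 * 1 = 8.
  x2: f(x2) * nu(x2) = 5/3 * 4/3 = 20/9.
  x3: f(x3) * nu(x3) = 5 * 2 = 10.
Summing: mu(A) = 8 + 20/9 + 10 = 182/9.

182/9


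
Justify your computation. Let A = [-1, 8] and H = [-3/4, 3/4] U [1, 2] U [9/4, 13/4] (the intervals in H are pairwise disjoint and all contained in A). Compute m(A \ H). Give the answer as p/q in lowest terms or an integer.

The ambient interval has length m(A) = 8 - (-1) = 9.
Since the holes are disjoint and sit inside A, by finite additivity
  m(H) = sum_i (b_i - a_i), and m(A \ H) = m(A) - m(H).
Computing the hole measures:
  m(H_1) = 3/4 - (-3/4) = 3/2.
  m(H_2) = 2 - 1 = 1.
  m(H_3) = 13/4 - 9/4 = 1.
Summed: m(H) = 3/2 + 1 + 1 = 7/2.
So m(A \ H) = 9 - 7/2 = 11/2.

11/2


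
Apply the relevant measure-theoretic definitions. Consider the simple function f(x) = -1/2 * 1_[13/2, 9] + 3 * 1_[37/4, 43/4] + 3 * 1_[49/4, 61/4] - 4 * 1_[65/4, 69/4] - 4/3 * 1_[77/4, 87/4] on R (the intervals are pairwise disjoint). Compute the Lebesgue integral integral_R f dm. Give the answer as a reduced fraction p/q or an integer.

For a simple function f = sum_i c_i * 1_{A_i} with disjoint A_i,
  integral f dm = sum_i c_i * m(A_i).
Lengths of the A_i:
  m(A_1) = 9 - 13/2 = 5/2.
  m(A_2) = 43/4 - 37/4 = 3/2.
  m(A_3) = 61/4 - 49/4 = 3.
  m(A_4) = 69/4 - 65/4 = 1.
  m(A_5) = 87/4 - 77/4 = 5/2.
Contributions c_i * m(A_i):
  (-1/2) * (5/2) = -5/4.
  (3) * (3/2) = 9/2.
  (3) * (3) = 9.
  (-4) * (1) = -4.
  (-4/3) * (5/2) = -10/3.
Total: -5/4 + 9/2 + 9 - 4 - 10/3 = 59/12.

59/12


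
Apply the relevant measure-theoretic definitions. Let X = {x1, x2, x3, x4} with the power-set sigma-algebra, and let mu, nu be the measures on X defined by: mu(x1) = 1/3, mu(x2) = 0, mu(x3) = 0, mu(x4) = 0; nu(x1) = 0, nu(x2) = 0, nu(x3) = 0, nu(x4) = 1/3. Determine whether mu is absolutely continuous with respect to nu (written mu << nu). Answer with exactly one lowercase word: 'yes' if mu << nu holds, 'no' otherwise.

mu << nu means: every nu-null measurable set is also mu-null; equivalently, for every atom x, if nu({x}) = 0 then mu({x}) = 0.
Checking each atom:
  x1: nu = 0, mu = 1/3 > 0 -> violates mu << nu.
  x2: nu = 0, mu = 0 -> consistent with mu << nu.
  x3: nu = 0, mu = 0 -> consistent with mu << nu.
  x4: nu = 1/3 > 0 -> no constraint.
The atom(s) x1 violate the condition (nu = 0 but mu > 0). Therefore mu is NOT absolutely continuous w.r.t. nu.

no


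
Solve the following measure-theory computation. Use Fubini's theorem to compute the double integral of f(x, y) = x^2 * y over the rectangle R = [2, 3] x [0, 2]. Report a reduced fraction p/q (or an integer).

f(x, y) is a tensor product of a function of x and a function of y, and both factors are bounded continuous (hence Lebesgue integrable) on the rectangle, so Fubini's theorem applies:
  integral_R f d(m x m) = (integral_a1^b1 x^2 dx) * (integral_a2^b2 y dy).
Inner integral in x: integral_{2}^{3} x^2 dx = (3^3 - 2^3)/3
  = 19/3.
Inner integral in y: integral_{0}^{2} y dy = (2^2 - 0^2)/2
  = 2.
Product: (19/3) * (2) = 38/3.

38/3


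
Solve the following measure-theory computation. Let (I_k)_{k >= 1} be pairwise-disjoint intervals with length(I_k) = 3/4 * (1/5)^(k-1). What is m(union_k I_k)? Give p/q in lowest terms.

By countable additivity of the Lebesgue measure on pairwise disjoint measurable sets,
  m(union_{k >= 1} I_k) = sum_{k >= 1} m(I_k) = sum_{k >= 1} a * r^(k-1),
  with a = 3/4 and r = 1/5.
Since 0 < r = 1/5 < 1, the geometric series converges:
  sum_{k >= 1} a * r^(k-1) = a / (1 - r).
  = 3/4 / (1 - 1/5)
  = 3/4 / (4/5)
  = 15/16.

15/16


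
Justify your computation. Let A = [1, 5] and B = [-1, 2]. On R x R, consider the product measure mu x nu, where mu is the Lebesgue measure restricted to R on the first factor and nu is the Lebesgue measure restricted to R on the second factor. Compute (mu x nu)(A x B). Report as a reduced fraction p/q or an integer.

For a measurable rectangle A x B, the product measure satisfies
  (mu x nu)(A x B) = mu(A) * nu(B).
  mu(A) = 4.
  nu(B) = 3.
  (mu x nu)(A x B) = 4 * 3 = 12.

12


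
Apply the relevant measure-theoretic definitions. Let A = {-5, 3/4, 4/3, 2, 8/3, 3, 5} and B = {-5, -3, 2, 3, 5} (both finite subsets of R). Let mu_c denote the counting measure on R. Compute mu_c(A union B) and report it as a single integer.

Counting measure on a finite set equals cardinality. By inclusion-exclusion, |A union B| = |A| + |B| - |A cap B|.
|A| = 7, |B| = 5, |A cap B| = 4.
So mu_c(A union B) = 7 + 5 - 4 = 8.

8


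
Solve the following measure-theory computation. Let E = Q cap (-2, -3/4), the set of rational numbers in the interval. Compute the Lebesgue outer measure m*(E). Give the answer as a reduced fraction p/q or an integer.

The set Q cap (-2, -3/4) is countable (a subset of the countable set Q). Lebesgue outer measure of any countable set is 0: each singleton {q} has m*({q}) = 0, and by countable subadditivity m*(union_k {q_k}) <= sum_k m*({q_k}) = sum_k 0 = 0. The reverse inequality m*(E) >= 0 is automatic. So m*(Q cap (-2, -3/4)) = 0.

0


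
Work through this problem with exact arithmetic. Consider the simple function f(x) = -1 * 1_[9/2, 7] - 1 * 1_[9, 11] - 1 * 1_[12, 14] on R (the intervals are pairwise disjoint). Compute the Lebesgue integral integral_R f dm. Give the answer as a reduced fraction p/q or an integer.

For a simple function f = sum_i c_i * 1_{A_i} with disjoint A_i,
  integral f dm = sum_i c_i * m(A_i).
Lengths of the A_i:
  m(A_1) = 7 - 9/2 = 5/2.
  m(A_2) = 11 - 9 = 2.
  m(A_3) = 14 - 12 = 2.
Contributions c_i * m(A_i):
  (-1) * (5/2) = -5/2.
  (-1) * (2) = -2.
  (-1) * (2) = -2.
Total: -5/2 - 2 - 2 = -13/2.

-13/2


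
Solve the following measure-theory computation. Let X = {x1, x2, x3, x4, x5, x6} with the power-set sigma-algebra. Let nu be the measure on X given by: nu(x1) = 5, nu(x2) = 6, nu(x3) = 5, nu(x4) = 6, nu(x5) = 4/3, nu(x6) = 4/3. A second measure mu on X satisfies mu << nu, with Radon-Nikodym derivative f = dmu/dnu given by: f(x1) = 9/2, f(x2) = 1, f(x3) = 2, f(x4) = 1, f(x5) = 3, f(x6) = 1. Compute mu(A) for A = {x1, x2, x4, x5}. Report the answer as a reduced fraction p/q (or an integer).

By the defining property of the Radon-Nikodym derivative, for every measurable set A,
  mu(A) = integral_A f dnu.
Since nu is a discrete measure concentrated on the atoms of X, the integral over A reduces to the sum
  mu(A) = sum_{x in A} f(x) * nu({x}).
Computing each term:
  x1: f(x1) * nu(x1) = 9/2 * 5 = 45/2.
  x2: f(x2) * nu(x2) = 1 * 6 = 6.
  x4: f(x4) * nu(x4) = 1 * 6 = 6.
  x5: f(x5) * nu(x5) = 3 * 4/3 = 4.
Summing: mu(A) = 45/2 + 6 + 6 + 4 = 77/2.

77/2


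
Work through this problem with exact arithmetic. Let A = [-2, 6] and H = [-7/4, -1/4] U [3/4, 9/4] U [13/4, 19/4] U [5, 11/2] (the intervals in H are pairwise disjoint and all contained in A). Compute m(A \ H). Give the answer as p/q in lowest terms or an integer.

The ambient interval has length m(A) = 6 - (-2) = 8.
Since the holes are disjoint and sit inside A, by finite additivity
  m(H) = sum_i (b_i - a_i), and m(A \ H) = m(A) - m(H).
Computing the hole measures:
  m(H_1) = -1/4 - (-7/4) = 3/2.
  m(H_2) = 9/4 - 3/4 = 3/2.
  m(H_3) = 19/4 - 13/4 = 3/2.
  m(H_4) = 11/2 - 5 = 1/2.
Summed: m(H) = 3/2 + 3/2 + 3/2 + 1/2 = 5.
So m(A \ H) = 8 - 5 = 3.

3


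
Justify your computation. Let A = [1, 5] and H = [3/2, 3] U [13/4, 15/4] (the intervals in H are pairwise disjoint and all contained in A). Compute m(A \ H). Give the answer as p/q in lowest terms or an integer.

The ambient interval has length m(A) = 5 - 1 = 4.
Since the holes are disjoint and sit inside A, by finite additivity
  m(H) = sum_i (b_i - a_i), and m(A \ H) = m(A) - m(H).
Computing the hole measures:
  m(H_1) = 3 - 3/2 = 3/2.
  m(H_2) = 15/4 - 13/4 = 1/2.
Summed: m(H) = 3/2 + 1/2 = 2.
So m(A \ H) = 4 - 2 = 2.

2


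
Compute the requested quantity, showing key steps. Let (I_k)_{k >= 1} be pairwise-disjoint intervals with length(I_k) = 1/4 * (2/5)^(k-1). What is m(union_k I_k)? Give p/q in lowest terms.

By countable additivity of the Lebesgue measure on pairwise disjoint measurable sets,
  m(union_{k >= 1} I_k) = sum_{k >= 1} m(I_k) = sum_{k >= 1} a * r^(k-1),
  with a = 1/4 and r = 2/5.
Since 0 < r = 2/5 < 1, the geometric series converges:
  sum_{k >= 1} a * r^(k-1) = a / (1 - r).
  = 1/4 / (1 - 2/5)
  = 1/4 / (3/5)
  = 5/12.

5/12


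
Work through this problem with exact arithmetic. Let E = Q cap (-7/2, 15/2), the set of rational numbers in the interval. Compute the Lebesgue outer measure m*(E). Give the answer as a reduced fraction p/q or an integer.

The set Q cap (-7/2, 15/2) is countable (a subset of the countable set Q). Lebesgue outer measure of any countable set is 0: each singleton {q} has m*({q}) = 0, and by countable subadditivity m*(union_k {q_k}) <= sum_k m*({q_k}) = sum_k 0 = 0. The reverse inequality m*(E) >= 0 is automatic. So m*(Q cap (-7/2, 15/2)) = 0.

0


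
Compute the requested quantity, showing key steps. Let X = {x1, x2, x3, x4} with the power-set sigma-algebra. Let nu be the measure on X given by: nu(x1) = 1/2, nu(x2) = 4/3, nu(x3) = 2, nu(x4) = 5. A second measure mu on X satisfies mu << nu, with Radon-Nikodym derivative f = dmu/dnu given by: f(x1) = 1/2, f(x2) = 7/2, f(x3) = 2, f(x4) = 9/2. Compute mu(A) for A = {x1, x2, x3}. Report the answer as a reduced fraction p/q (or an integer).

By the defining property of the Radon-Nikodym derivative, for every measurable set A,
  mu(A) = integral_A f dnu.
Since nu is a discrete measure concentrated on the atoms of X, the integral over A reduces to the sum
  mu(A) = sum_{x in A} f(x) * nu({x}).
Computing each term:
  x1: f(x1) * nu(x1) = 1/2 * 1/2 = 1/4.
  x2: f(x2) * nu(x2) = 7/2 * 4/3 = 14/3.
  x3: f(x3) * nu(x3) = 2 * 2 = 4.
Summing: mu(A) = 1/4 + 14/3 + 4 = 107/12.

107/12


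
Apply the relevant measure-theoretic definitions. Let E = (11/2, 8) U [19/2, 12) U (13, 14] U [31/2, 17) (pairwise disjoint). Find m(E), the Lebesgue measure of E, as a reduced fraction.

For pairwise disjoint intervals, m(union_i I_i) = sum_i m(I_i),
and m is invariant under swapping open/closed endpoints (single points have measure 0).
So m(E) = sum_i (b_i - a_i).
  I_1 has length 8 - 11/2 = 5/2.
  I_2 has length 12 - 19/2 = 5/2.
  I_3 has length 14 - 13 = 1.
  I_4 has length 17 - 31/2 = 3/2.
Summing:
  m(E) = 5/2 + 5/2 + 1 + 3/2 = 15/2.

15/2


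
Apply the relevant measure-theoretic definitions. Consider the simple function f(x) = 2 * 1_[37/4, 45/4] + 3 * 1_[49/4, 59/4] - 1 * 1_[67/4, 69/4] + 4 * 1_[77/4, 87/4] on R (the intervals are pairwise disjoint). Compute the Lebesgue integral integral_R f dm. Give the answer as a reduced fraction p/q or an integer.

For a simple function f = sum_i c_i * 1_{A_i} with disjoint A_i,
  integral f dm = sum_i c_i * m(A_i).
Lengths of the A_i:
  m(A_1) = 45/4 - 37/4 = 2.
  m(A_2) = 59/4 - 49/4 = 5/2.
  m(A_3) = 69/4 - 67/4 = 1/2.
  m(A_4) = 87/4 - 77/4 = 5/2.
Contributions c_i * m(A_i):
  (2) * (2) = 4.
  (3) * (5/2) = 15/2.
  (-1) * (1/2) = -1/2.
  (4) * (5/2) = 10.
Total: 4 + 15/2 - 1/2 + 10 = 21.

21


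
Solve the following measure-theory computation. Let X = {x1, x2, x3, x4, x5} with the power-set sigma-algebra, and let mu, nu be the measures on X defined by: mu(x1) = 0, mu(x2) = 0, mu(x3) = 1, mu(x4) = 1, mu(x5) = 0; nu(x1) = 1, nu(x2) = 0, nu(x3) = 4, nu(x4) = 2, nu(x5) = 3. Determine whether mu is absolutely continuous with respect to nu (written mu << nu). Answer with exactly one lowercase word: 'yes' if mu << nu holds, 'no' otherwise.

mu << nu means: every nu-null measurable set is also mu-null; equivalently, for every atom x, if nu({x}) = 0 then mu({x}) = 0.
Checking each atom:
  x1: nu = 1 > 0 -> no constraint.
  x2: nu = 0, mu = 0 -> consistent with mu << nu.
  x3: nu = 4 > 0 -> no constraint.
  x4: nu = 2 > 0 -> no constraint.
  x5: nu = 3 > 0 -> no constraint.
No atom violates the condition. Therefore mu << nu.

yes


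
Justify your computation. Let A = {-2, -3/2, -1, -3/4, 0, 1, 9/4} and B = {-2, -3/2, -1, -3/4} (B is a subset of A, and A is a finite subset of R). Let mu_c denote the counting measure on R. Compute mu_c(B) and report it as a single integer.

Counting measure assigns mu_c(E) = |E| (number of elements) when E is finite.
B has 4 element(s), so mu_c(B) = 4.

4


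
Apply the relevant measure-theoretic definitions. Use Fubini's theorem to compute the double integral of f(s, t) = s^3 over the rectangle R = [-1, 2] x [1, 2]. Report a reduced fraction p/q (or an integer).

f(s, t) is a tensor product of a function of s and a function of t, and both factors are bounded continuous (hence Lebesgue integrable) on the rectangle, so Fubini's theorem applies:
  integral_R f d(m x m) = (integral_a1^b1 s^3 ds) * (integral_a2^b2 1 dt).
Inner integral in s: integral_{-1}^{2} s^3 ds = (2^4 - (-1)^4)/4
  = 15/4.
Inner integral in t: integral_{1}^{2} 1 dt = (2^1 - 1^1)/1
  = 1.
Product: (15/4) * (1) = 15/4.

15/4


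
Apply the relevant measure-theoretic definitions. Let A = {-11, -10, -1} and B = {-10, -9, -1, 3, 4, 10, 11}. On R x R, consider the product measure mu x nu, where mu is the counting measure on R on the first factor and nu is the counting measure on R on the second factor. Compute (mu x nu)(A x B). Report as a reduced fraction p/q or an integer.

For a measurable rectangle A x B, the product measure satisfies
  (mu x nu)(A x B) = mu(A) * nu(B).
  mu(A) = 3.
  nu(B) = 7.
  (mu x nu)(A x B) = 3 * 7 = 21.

21


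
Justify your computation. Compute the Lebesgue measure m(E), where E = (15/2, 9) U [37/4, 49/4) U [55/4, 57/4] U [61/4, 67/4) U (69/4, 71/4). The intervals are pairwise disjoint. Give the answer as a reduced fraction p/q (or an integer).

For pairwise disjoint intervals, m(union_i I_i) = sum_i m(I_i),
and m is invariant under swapping open/closed endpoints (single points have measure 0).
So m(E) = sum_i (b_i - a_i).
  I_1 has length 9 - 15/2 = 3/2.
  I_2 has length 49/4 - 37/4 = 3.
  I_3 has length 57/4 - 55/4 = 1/2.
  I_4 has length 67/4 - 61/4 = 3/2.
  I_5 has length 71/4 - 69/4 = 1/2.
Summing:
  m(E) = 3/2 + 3 + 1/2 + 3/2 + 1/2 = 7.

7


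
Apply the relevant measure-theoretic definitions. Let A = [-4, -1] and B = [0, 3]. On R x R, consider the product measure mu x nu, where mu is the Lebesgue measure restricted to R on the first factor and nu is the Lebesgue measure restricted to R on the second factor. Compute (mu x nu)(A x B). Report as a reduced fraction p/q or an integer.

For a measurable rectangle A x B, the product measure satisfies
  (mu x nu)(A x B) = mu(A) * nu(B).
  mu(A) = 3.
  nu(B) = 3.
  (mu x nu)(A x B) = 3 * 3 = 9.

9


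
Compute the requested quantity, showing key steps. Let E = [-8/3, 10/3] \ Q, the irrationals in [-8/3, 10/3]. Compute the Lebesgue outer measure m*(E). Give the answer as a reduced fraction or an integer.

The interval I = [-8/3, 10/3] has m(I) = 10/3 - (-8/3) = 6 (endpoints are measure-zero, so open/closed/half-open agree). Write I = (I cap Q) u (I \ Q). The rationals in I are countable, so m*(I cap Q) = 0 (cover each rational by intervals whose total length is arbitrarily small). By countable subadditivity m*(I) <= m*(I cap Q) + m*(I \ Q), hence m*(I \ Q) >= m(I) = 6. The reverse inequality m*(I \ Q) <= m*(I) = 6 is trivial since (I \ Q) is a subset of I. Therefore m*(I \ Q) = 6.

6


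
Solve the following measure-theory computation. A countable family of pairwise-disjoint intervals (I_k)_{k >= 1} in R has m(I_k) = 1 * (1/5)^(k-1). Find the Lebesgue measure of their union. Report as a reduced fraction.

By countable additivity of the Lebesgue measure on pairwise disjoint measurable sets,
  m(union_{k >= 1} I_k) = sum_{k >= 1} m(I_k) = sum_{k >= 1} a * r^(k-1),
  with a = 1 and r = 1/5.
Since 0 < r = 1/5 < 1, the geometric series converges:
  sum_{k >= 1} a * r^(k-1) = a / (1 - r).
  = 1 / (1 - 1/5)
  = 1 / (4/5)
  = 5/4.

5/4


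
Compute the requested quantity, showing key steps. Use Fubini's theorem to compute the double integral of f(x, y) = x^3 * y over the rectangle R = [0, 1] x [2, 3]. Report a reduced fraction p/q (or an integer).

f(x, y) is a tensor product of a function of x and a function of y, and both factors are bounded continuous (hence Lebesgue integrable) on the rectangle, so Fubini's theorem applies:
  integral_R f d(m x m) = (integral_a1^b1 x^3 dx) * (integral_a2^b2 y dy).
Inner integral in x: integral_{0}^{1} x^3 dx = (1^4 - 0^4)/4
  = 1/4.
Inner integral in y: integral_{2}^{3} y dy = (3^2 - 2^2)/2
  = 5/2.
Product: (1/4) * (5/2) = 5/8.

5/8


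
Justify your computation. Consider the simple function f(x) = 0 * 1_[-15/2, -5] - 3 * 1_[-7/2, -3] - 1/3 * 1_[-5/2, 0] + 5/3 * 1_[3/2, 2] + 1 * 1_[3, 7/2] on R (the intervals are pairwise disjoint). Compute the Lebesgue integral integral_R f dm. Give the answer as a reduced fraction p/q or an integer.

For a simple function f = sum_i c_i * 1_{A_i} with disjoint A_i,
  integral f dm = sum_i c_i * m(A_i).
Lengths of the A_i:
  m(A_1) = -5 - (-15/2) = 5/2.
  m(A_2) = -3 - (-7/2) = 1/2.
  m(A_3) = 0 - (-5/2) = 5/2.
  m(A_4) = 2 - 3/2 = 1/2.
  m(A_5) = 7/2 - 3 = 1/2.
Contributions c_i * m(A_i):
  (0) * (5/2) = 0.
  (-3) * (1/2) = -3/2.
  (-1/3) * (5/2) = -5/6.
  (5/3) * (1/2) = 5/6.
  (1) * (1/2) = 1/2.
Total: 0 - 3/2 - 5/6 + 5/6 + 1/2 = -1.

-1


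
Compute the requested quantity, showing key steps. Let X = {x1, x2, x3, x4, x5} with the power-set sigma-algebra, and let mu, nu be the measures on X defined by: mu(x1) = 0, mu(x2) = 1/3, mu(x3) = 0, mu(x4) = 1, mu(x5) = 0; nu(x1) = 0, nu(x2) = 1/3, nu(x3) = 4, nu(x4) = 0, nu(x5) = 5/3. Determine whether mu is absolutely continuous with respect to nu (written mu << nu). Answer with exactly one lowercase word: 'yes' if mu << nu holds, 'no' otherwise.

mu << nu means: every nu-null measurable set is also mu-null; equivalently, for every atom x, if nu({x}) = 0 then mu({x}) = 0.
Checking each atom:
  x1: nu = 0, mu = 0 -> consistent with mu << nu.
  x2: nu = 1/3 > 0 -> no constraint.
  x3: nu = 4 > 0 -> no constraint.
  x4: nu = 0, mu = 1 > 0 -> violates mu << nu.
  x5: nu = 5/3 > 0 -> no constraint.
The atom(s) x4 violate the condition (nu = 0 but mu > 0). Therefore mu is NOT absolutely continuous w.r.t. nu.

no


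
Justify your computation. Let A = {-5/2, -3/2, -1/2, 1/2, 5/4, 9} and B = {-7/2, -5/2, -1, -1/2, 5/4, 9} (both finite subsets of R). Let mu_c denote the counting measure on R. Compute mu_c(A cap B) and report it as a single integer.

Counting measure on a finite set equals cardinality. mu_c(A cap B) = |A cap B| (elements appearing in both).
Enumerating the elements of A that also lie in B gives 4 element(s).
So mu_c(A cap B) = 4.

4


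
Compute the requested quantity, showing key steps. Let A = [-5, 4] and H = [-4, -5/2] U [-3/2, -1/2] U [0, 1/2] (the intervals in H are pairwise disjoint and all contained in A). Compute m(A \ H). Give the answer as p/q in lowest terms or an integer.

The ambient interval has length m(A) = 4 - (-5) = 9.
Since the holes are disjoint and sit inside A, by finite additivity
  m(H) = sum_i (b_i - a_i), and m(A \ H) = m(A) - m(H).
Computing the hole measures:
  m(H_1) = -5/2 - (-4) = 3/2.
  m(H_2) = -1/2 - (-3/2) = 1.
  m(H_3) = 1/2 - 0 = 1/2.
Summed: m(H) = 3/2 + 1 + 1/2 = 3.
So m(A \ H) = 9 - 3 = 6.

6


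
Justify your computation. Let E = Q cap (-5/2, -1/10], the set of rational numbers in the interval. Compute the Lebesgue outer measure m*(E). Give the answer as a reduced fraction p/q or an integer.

E = Q cap (-5/2, -1/10] is a subset of Q, which is countable. Enumerate Q = {q_1, q_2, ...}; for any eps > 0, cover q_k by the open interval (q_k - eps/2^(k+1), q_k + eps/2^(k+1)), of length eps/2^k. The total cover length is sum_{k>=1} eps/2^k = eps. Hence m*(E) <= m*(Q) <= eps for every eps > 0, and since outer measure is non-negative, m*(E) = 0.

0


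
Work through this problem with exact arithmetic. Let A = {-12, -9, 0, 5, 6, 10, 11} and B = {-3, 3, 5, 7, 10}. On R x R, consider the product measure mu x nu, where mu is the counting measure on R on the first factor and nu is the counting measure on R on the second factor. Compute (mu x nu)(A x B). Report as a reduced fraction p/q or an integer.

For a measurable rectangle A x B, the product measure satisfies
  (mu x nu)(A x B) = mu(A) * nu(B).
  mu(A) = 7.
  nu(B) = 5.
  (mu x nu)(A x B) = 7 * 5 = 35.

35
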